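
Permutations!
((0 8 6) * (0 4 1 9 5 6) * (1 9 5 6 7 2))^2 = (1 7)(2 5)(4 6 9)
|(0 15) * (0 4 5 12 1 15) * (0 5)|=|(0 5 12 1 15 4)|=6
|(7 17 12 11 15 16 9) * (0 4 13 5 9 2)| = |(0 4 13 5 9 7 17 12 11 15 16 2)| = 12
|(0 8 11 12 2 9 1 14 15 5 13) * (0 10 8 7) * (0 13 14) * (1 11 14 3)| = 20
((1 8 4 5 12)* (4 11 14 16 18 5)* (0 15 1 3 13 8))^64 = (0 15 1)(3 13 8 11 14 16 18 5 12)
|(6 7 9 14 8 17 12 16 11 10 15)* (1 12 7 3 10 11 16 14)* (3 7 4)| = 12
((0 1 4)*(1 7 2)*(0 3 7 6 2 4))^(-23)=(0 6 2 1)(3 7 4)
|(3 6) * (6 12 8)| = 4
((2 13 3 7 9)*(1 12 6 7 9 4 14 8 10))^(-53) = ((1 12 6 7 4 14 8 10)(2 13 3 9))^(-53) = (1 7 8 12 4 10 6 14)(2 9 3 13)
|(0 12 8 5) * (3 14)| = 4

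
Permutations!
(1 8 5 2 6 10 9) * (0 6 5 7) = (0 6 10 9 1 8 7)(2 5) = [6, 8, 5, 3, 4, 2, 10, 0, 7, 1, 9]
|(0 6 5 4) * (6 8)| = 5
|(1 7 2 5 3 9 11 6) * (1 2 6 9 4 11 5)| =|(1 7 6 2)(3 4 11 9 5)| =20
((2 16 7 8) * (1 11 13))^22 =(1 11 13)(2 7)(8 16)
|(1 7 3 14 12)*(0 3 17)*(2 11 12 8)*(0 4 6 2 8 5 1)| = 12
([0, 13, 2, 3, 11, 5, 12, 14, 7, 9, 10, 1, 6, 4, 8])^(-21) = [0, 11, 2, 3, 13, 5, 12, 7, 8, 9, 10, 4, 6, 1, 14]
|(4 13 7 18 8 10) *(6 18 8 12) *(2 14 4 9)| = |(2 14 4 13 7 8 10 9)(6 18 12)| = 24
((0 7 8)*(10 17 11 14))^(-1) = (0 8 7)(10 14 11 17)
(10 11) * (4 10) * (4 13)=(4 10 11 13)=[0, 1, 2, 3, 10, 5, 6, 7, 8, 9, 11, 13, 12, 4]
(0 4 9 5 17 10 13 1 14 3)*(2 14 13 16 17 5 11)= (0 4 9 11 2 14 3)(1 13)(10 16 17)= [4, 13, 14, 0, 9, 5, 6, 7, 8, 11, 16, 2, 12, 1, 3, 15, 17, 10]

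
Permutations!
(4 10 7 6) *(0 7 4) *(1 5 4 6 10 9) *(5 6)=(0 7 10 5 4 9 1 6)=[7, 6, 2, 3, 9, 4, 0, 10, 8, 1, 5]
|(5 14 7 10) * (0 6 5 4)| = 7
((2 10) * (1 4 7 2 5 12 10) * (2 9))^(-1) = ((1 4 7 9 2)(5 12 10))^(-1) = (1 2 9 7 4)(5 10 12)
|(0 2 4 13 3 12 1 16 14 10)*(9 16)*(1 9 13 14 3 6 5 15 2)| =20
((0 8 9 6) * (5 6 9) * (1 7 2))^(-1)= ((9)(0 8 5 6)(1 7 2))^(-1)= (9)(0 6 5 8)(1 2 7)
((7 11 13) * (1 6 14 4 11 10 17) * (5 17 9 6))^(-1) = (1 17 5)(4 14 6 9 10 7 13 11)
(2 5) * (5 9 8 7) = (2 9 8 7 5) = [0, 1, 9, 3, 4, 2, 6, 5, 7, 8]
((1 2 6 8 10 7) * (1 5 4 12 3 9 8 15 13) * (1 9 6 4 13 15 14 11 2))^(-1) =(15)(2 11 14 6 3 12 4)(5 7 10 8 9 13)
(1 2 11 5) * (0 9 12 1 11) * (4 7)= (0 9 12 1 2)(4 7)(5 11)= [9, 2, 0, 3, 7, 11, 6, 4, 8, 12, 10, 5, 1]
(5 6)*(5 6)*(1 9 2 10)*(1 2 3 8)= (1 9 3 8)(2 10)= [0, 9, 10, 8, 4, 5, 6, 7, 1, 3, 2]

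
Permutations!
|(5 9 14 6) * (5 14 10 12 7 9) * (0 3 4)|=12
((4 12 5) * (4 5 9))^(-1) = ((4 12 9))^(-1) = (4 9 12)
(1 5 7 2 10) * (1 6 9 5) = (2 10 6 9 5 7) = [0, 1, 10, 3, 4, 7, 9, 2, 8, 5, 6]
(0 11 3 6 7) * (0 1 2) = (0 11 3 6 7 1 2) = [11, 2, 0, 6, 4, 5, 7, 1, 8, 9, 10, 3]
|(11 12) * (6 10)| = |(6 10)(11 12)| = 2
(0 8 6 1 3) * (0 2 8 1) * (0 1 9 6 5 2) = [9, 3, 8, 0, 4, 2, 1, 7, 5, 6] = (0 9 6 1 3)(2 8 5)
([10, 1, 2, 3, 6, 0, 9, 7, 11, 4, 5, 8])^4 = [10, 1, 2, 3, 6, 0, 9, 7, 8, 4, 5, 11]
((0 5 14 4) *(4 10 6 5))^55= (0 4)(5 6 10 14)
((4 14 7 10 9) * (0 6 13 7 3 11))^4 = (0 10 3 13 4)(6 9 11 7 14)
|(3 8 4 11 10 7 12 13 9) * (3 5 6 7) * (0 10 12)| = 12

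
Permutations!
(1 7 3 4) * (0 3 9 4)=[3, 7, 2, 0, 1, 5, 6, 9, 8, 4]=(0 3)(1 7 9 4)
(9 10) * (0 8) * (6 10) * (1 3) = (0 8)(1 3)(6 10 9) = [8, 3, 2, 1, 4, 5, 10, 7, 0, 6, 9]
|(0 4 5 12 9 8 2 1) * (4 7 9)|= |(0 7 9 8 2 1)(4 5 12)|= 6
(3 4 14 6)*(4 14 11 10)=(3 14 6)(4 11 10)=[0, 1, 2, 14, 11, 5, 3, 7, 8, 9, 4, 10, 12, 13, 6]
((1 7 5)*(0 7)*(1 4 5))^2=(0 1 7)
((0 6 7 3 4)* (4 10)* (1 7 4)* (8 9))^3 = (1 10 3 7)(8 9)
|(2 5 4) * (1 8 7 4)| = |(1 8 7 4 2 5)| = 6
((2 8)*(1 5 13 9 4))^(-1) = ((1 5 13 9 4)(2 8))^(-1) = (1 4 9 13 5)(2 8)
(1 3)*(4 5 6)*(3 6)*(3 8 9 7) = [0, 6, 2, 1, 5, 8, 4, 3, 9, 7] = (1 6 4 5 8 9 7 3)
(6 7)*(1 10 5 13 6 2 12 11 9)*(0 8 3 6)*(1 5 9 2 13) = (0 8 3 6 7 13)(1 10 9 5)(2 12 11) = [8, 10, 12, 6, 4, 1, 7, 13, 3, 5, 9, 2, 11, 0]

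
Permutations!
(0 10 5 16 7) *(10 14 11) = (0 14 11 10 5 16 7) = [14, 1, 2, 3, 4, 16, 6, 0, 8, 9, 5, 10, 12, 13, 11, 15, 7]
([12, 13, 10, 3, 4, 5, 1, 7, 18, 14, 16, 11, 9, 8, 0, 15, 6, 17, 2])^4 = [0, 2, 1, 3, 4, 5, 18, 7, 16, 9, 13, 11, 12, 10, 14, 15, 8, 17, 6]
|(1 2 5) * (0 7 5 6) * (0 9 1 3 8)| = |(0 7 5 3 8)(1 2 6 9)| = 20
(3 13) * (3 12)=[0, 1, 2, 13, 4, 5, 6, 7, 8, 9, 10, 11, 3, 12]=(3 13 12)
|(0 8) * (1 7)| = 2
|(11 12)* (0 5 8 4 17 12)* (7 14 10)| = |(0 5 8 4 17 12 11)(7 14 10)| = 21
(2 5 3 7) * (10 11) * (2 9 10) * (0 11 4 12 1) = (0 11 2 5 3 7 9 10 4 12 1) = [11, 0, 5, 7, 12, 3, 6, 9, 8, 10, 4, 2, 1]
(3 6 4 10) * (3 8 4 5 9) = (3 6 5 9)(4 10 8) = [0, 1, 2, 6, 10, 9, 5, 7, 4, 3, 8]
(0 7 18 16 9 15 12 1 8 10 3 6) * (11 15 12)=(0 7 18 16 9 12 1 8 10 3 6)(11 15)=[7, 8, 2, 6, 4, 5, 0, 18, 10, 12, 3, 15, 1, 13, 14, 11, 9, 17, 16]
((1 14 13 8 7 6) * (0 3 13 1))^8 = (14)(0 13 7)(3 8 6)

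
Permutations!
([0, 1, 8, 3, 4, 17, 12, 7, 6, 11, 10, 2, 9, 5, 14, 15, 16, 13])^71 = [0, 1, 11, 3, 4, 13, 8, 7, 2, 12, 10, 9, 6, 17, 14, 15, 16, 5]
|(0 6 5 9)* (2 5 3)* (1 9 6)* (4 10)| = |(0 1 9)(2 5 6 3)(4 10)| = 12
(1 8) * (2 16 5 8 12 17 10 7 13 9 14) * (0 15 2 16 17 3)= (0 15 2 17 10 7 13 9 14 16 5 8 1 12 3)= [15, 12, 17, 0, 4, 8, 6, 13, 1, 14, 7, 11, 3, 9, 16, 2, 5, 10]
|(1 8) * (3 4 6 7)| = |(1 8)(3 4 6 7)| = 4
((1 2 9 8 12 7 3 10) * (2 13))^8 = ((1 13 2 9 8 12 7 3 10))^8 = (1 10 3 7 12 8 9 2 13)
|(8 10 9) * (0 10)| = 4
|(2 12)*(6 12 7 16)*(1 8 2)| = 7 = |(1 8 2 7 16 6 12)|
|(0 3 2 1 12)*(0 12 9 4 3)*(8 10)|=|(12)(1 9 4 3 2)(8 10)|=10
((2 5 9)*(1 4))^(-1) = (1 4)(2 9 5)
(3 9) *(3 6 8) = [0, 1, 2, 9, 4, 5, 8, 7, 3, 6] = (3 9 6 8)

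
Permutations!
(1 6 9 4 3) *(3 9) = [0, 6, 2, 1, 9, 5, 3, 7, 8, 4] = (1 6 3)(4 9)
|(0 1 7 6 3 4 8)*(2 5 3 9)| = |(0 1 7 6 9 2 5 3 4 8)| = 10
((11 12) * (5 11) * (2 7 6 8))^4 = ((2 7 6 8)(5 11 12))^4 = (5 11 12)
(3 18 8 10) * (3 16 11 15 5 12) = (3 18 8 10 16 11 15 5 12) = [0, 1, 2, 18, 4, 12, 6, 7, 10, 9, 16, 15, 3, 13, 14, 5, 11, 17, 8]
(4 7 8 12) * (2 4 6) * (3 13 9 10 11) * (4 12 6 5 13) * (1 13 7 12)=(1 13 9 10 11 3 4 12 5 7 8 6 2)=[0, 13, 1, 4, 12, 7, 2, 8, 6, 10, 11, 3, 5, 9]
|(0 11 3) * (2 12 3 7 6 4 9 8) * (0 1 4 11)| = 21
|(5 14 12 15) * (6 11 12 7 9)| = |(5 14 7 9 6 11 12 15)| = 8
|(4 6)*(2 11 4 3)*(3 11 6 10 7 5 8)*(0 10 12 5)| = |(0 10 7)(2 6 11 4 12 5 8 3)| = 24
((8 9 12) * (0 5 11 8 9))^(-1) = ((0 5 11 8)(9 12))^(-1) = (0 8 11 5)(9 12)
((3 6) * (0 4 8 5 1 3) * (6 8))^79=(0 4 6)(1 5 8 3)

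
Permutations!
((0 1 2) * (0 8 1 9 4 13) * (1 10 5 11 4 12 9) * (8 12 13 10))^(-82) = ((0 1 2 12 9 13)(4 10 5 11))^(-82) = (0 2 9)(1 12 13)(4 5)(10 11)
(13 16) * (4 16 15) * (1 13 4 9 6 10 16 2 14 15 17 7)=[0, 13, 14, 3, 2, 5, 10, 1, 8, 6, 16, 11, 12, 17, 15, 9, 4, 7]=(1 13 17 7)(2 14 15 9 6 10 16 4)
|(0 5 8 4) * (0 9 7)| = |(0 5 8 4 9 7)| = 6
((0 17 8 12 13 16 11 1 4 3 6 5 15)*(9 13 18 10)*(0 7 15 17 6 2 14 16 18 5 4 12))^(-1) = (0 8 17 5 12 1 11 16 14 2 3 4 6)(7 15)(9 10 18 13)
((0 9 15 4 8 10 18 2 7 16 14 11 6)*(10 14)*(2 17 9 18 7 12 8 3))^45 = ((0 18 17 9 15 4 3 2 12 8 14 11 6)(7 16 10))^45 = (0 3 6 4 11 15 14 9 8 17 12 18 2)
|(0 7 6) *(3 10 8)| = 3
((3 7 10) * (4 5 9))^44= (3 10 7)(4 9 5)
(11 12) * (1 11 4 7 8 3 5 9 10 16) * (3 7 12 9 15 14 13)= [0, 11, 2, 5, 12, 15, 6, 8, 7, 10, 16, 9, 4, 3, 13, 14, 1]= (1 11 9 10 16)(3 5 15 14 13)(4 12)(7 8)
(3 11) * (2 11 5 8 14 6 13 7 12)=(2 11 3 5 8 14 6 13 7 12)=[0, 1, 11, 5, 4, 8, 13, 12, 14, 9, 10, 3, 2, 7, 6]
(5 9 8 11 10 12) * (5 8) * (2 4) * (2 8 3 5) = (2 4 8 11 10 12 3 5 9) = [0, 1, 4, 5, 8, 9, 6, 7, 11, 2, 12, 10, 3]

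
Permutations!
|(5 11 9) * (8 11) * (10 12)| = |(5 8 11 9)(10 12)| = 4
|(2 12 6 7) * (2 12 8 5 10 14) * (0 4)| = 30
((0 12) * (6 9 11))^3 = ((0 12)(6 9 11))^3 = (0 12)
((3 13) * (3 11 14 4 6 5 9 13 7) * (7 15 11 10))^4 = (3 4 13 15 6 10 11 5 7 14 9)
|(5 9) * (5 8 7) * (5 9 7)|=4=|(5 7 9 8)|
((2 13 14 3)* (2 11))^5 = ((2 13 14 3 11))^5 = (14)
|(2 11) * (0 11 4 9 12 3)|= |(0 11 2 4 9 12 3)|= 7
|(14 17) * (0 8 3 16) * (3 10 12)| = 6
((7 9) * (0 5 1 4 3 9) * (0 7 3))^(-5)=(0 4 1 5)(3 9)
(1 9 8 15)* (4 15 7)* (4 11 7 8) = (1 9 4 15)(7 11) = [0, 9, 2, 3, 15, 5, 6, 11, 8, 4, 10, 7, 12, 13, 14, 1]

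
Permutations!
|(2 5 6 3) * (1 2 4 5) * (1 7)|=|(1 2 7)(3 4 5 6)|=12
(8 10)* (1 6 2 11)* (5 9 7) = [0, 6, 11, 3, 4, 9, 2, 5, 10, 7, 8, 1] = (1 6 2 11)(5 9 7)(8 10)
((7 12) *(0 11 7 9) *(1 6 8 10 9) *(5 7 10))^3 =(0 9 10 11)(1 5)(6 7)(8 12)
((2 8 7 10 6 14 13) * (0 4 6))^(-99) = (14)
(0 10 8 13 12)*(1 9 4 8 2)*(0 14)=(0 10 2 1 9 4 8 13 12 14)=[10, 9, 1, 3, 8, 5, 6, 7, 13, 4, 2, 11, 14, 12, 0]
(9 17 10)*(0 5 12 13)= (0 5 12 13)(9 17 10)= [5, 1, 2, 3, 4, 12, 6, 7, 8, 17, 9, 11, 13, 0, 14, 15, 16, 10]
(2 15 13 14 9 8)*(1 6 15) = (1 6 15 13 14 9 8 2) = [0, 6, 1, 3, 4, 5, 15, 7, 2, 8, 10, 11, 12, 14, 9, 13]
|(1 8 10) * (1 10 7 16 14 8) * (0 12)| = |(0 12)(7 16 14 8)| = 4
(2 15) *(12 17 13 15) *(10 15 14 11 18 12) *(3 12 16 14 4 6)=(2 10 15)(3 12 17 13 4 6)(11 18 16 14)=[0, 1, 10, 12, 6, 5, 3, 7, 8, 9, 15, 18, 17, 4, 11, 2, 14, 13, 16]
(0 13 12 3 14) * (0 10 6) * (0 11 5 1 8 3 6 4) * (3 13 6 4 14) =[6, 8, 2, 3, 0, 1, 11, 7, 13, 9, 14, 5, 4, 12, 10] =(0 6 11 5 1 8 13 12 4)(10 14)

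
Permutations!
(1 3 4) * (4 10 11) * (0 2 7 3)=(0 2 7 3 10 11 4 1)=[2, 0, 7, 10, 1, 5, 6, 3, 8, 9, 11, 4]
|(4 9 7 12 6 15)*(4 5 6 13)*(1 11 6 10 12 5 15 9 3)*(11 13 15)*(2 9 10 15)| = 36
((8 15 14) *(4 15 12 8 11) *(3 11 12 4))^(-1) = (3 11)(4 8 12 14 15)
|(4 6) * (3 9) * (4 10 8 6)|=|(3 9)(6 10 8)|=6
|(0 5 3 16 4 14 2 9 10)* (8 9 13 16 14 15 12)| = 13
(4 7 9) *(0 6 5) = (0 6 5)(4 7 9) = [6, 1, 2, 3, 7, 0, 5, 9, 8, 4]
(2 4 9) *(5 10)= (2 4 9)(5 10)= [0, 1, 4, 3, 9, 10, 6, 7, 8, 2, 5]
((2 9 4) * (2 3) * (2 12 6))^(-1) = (2 6 12 3 4 9)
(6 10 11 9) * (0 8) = (0 8)(6 10 11 9) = [8, 1, 2, 3, 4, 5, 10, 7, 0, 6, 11, 9]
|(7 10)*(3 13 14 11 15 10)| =|(3 13 14 11 15 10 7)| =7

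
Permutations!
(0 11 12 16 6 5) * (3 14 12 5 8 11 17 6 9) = (0 17 6 8 11 5)(3 14 12 16 9) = [17, 1, 2, 14, 4, 0, 8, 7, 11, 3, 10, 5, 16, 13, 12, 15, 9, 6]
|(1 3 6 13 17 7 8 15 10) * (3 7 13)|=|(1 7 8 15 10)(3 6)(13 17)|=10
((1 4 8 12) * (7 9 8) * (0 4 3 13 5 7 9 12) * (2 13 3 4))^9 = ((0 2 13 5 7 12 1 4 9 8))^9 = (0 8 9 4 1 12 7 5 13 2)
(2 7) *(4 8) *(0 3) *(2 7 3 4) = (0 4 8 2 3) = [4, 1, 3, 0, 8, 5, 6, 7, 2]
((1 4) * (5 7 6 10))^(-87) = ((1 4)(5 7 6 10))^(-87) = (1 4)(5 7 6 10)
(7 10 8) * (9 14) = (7 10 8)(9 14) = [0, 1, 2, 3, 4, 5, 6, 10, 7, 14, 8, 11, 12, 13, 9]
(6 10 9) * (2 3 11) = [0, 1, 3, 11, 4, 5, 10, 7, 8, 6, 9, 2] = (2 3 11)(6 10 9)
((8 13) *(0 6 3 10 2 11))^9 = ((0 6 3 10 2 11)(8 13))^9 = (0 10)(2 6)(3 11)(8 13)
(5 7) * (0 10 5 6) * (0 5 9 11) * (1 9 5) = (0 10 5 7 6 1 9 11) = [10, 9, 2, 3, 4, 7, 1, 6, 8, 11, 5, 0]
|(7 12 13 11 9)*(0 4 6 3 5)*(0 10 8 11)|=12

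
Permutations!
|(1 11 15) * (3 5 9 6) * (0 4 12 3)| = 21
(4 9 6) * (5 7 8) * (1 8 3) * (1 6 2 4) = [0, 8, 4, 6, 9, 7, 1, 3, 5, 2] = (1 8 5 7 3 6)(2 4 9)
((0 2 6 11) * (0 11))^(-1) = (11)(0 6 2)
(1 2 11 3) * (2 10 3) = [0, 10, 11, 1, 4, 5, 6, 7, 8, 9, 3, 2] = (1 10 3)(2 11)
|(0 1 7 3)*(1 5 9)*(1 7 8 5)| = 7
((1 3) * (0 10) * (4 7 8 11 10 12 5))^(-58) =((0 12 5 4 7 8 11 10)(1 3))^(-58) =(0 11 7 5)(4 12 10 8)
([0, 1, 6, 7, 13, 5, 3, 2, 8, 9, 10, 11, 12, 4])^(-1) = [0, 1, 7, 6, 13, 5, 2, 3, 8, 9, 10, 11, 12, 4]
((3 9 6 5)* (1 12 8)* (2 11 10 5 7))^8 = (1 8 12)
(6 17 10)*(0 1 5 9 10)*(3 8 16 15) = (0 1 5 9 10 6 17)(3 8 16 15) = [1, 5, 2, 8, 4, 9, 17, 7, 16, 10, 6, 11, 12, 13, 14, 3, 15, 0]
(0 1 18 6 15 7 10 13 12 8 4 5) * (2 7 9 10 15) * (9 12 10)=(0 1 18 6 2 7 15 12 8 4 5)(10 13)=[1, 18, 7, 3, 5, 0, 2, 15, 4, 9, 13, 11, 8, 10, 14, 12, 16, 17, 6]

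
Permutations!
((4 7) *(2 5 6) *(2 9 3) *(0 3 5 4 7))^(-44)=((0 3 2 4)(5 6 9))^(-44)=(5 6 9)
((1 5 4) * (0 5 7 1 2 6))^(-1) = ((0 5 4 2 6)(1 7))^(-1) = (0 6 2 4 5)(1 7)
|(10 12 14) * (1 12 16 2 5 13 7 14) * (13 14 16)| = 14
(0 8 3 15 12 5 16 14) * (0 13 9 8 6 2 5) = (0 6 2 5 16 14 13 9 8 3 15 12) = [6, 1, 5, 15, 4, 16, 2, 7, 3, 8, 10, 11, 0, 9, 13, 12, 14]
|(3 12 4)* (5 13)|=|(3 12 4)(5 13)|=6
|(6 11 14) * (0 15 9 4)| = |(0 15 9 4)(6 11 14)| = 12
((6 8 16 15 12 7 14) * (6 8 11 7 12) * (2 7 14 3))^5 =(2 3 7)(6 15 16 8 14 11)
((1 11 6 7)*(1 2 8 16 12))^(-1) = (1 12 16 8 2 7 6 11)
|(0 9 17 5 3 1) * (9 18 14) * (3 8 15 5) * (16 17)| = |(0 18 14 9 16 17 3 1)(5 8 15)| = 24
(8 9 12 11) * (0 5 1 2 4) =[5, 2, 4, 3, 0, 1, 6, 7, 9, 12, 10, 8, 11] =(0 5 1 2 4)(8 9 12 11)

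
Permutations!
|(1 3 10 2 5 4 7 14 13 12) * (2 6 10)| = 18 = |(1 3 2 5 4 7 14 13 12)(6 10)|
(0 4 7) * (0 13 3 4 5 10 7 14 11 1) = (0 5 10 7 13 3 4 14 11 1) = [5, 0, 2, 4, 14, 10, 6, 13, 8, 9, 7, 1, 12, 3, 11]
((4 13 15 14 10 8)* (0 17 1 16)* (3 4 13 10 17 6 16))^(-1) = (0 16 6)(1 17 14 15 13 8 10 4 3)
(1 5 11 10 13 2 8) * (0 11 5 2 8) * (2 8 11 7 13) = (0 7 13 11 10 2)(1 8) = [7, 8, 0, 3, 4, 5, 6, 13, 1, 9, 2, 10, 12, 11]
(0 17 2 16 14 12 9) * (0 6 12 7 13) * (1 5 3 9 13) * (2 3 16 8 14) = [17, 5, 8, 9, 4, 16, 12, 1, 14, 6, 10, 11, 13, 0, 7, 15, 2, 3] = (0 17 3 9 6 12 13)(1 5 16 2 8 14 7)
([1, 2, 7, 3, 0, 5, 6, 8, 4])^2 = (0 2 8)(1 7 4)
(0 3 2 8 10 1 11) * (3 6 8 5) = [6, 11, 5, 2, 4, 3, 8, 7, 10, 9, 1, 0] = (0 6 8 10 1 11)(2 5 3)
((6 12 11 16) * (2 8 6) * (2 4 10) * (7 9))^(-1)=((2 8 6 12 11 16 4 10)(7 9))^(-1)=(2 10 4 16 11 12 6 8)(7 9)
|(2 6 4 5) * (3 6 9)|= |(2 9 3 6 4 5)|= 6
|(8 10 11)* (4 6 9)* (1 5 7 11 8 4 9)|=6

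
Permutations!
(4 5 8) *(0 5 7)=(0 5 8 4 7)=[5, 1, 2, 3, 7, 8, 6, 0, 4]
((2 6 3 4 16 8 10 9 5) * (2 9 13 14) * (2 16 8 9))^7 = ((2 6 3 4 8 10 13 14 16 9 5))^7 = (2 14 4 5 13 3 9 10 6 16 8)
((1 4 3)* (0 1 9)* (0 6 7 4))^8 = ((0 1)(3 9 6 7 4))^8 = (3 7 9 4 6)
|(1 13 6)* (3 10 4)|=3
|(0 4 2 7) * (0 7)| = |(7)(0 4 2)| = 3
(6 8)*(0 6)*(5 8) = (0 6 5 8) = [6, 1, 2, 3, 4, 8, 5, 7, 0]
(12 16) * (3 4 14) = (3 4 14)(12 16) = [0, 1, 2, 4, 14, 5, 6, 7, 8, 9, 10, 11, 16, 13, 3, 15, 12]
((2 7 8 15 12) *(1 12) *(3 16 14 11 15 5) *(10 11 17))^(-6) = (1 16 12 14 2 17 7 10 8 11 5 15 3)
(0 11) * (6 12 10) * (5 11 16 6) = (0 16 6 12 10 5 11) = [16, 1, 2, 3, 4, 11, 12, 7, 8, 9, 5, 0, 10, 13, 14, 15, 6]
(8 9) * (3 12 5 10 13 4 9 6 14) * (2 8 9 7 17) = (2 8 6 14 3 12 5 10 13 4 7 17) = [0, 1, 8, 12, 7, 10, 14, 17, 6, 9, 13, 11, 5, 4, 3, 15, 16, 2]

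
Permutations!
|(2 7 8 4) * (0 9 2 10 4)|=|(0 9 2 7 8)(4 10)|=10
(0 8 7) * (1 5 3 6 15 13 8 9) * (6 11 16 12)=[9, 5, 2, 11, 4, 3, 15, 0, 7, 1, 10, 16, 6, 8, 14, 13, 12]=(0 9 1 5 3 11 16 12 6 15 13 8 7)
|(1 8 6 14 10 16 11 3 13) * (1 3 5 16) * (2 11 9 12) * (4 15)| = |(1 8 6 14 10)(2 11 5 16 9 12)(3 13)(4 15)| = 30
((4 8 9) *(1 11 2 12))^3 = ((1 11 2 12)(4 8 9))^3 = (1 12 2 11)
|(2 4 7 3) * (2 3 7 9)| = 3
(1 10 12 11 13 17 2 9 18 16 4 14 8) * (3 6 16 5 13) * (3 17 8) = (1 10 12 11 17 2 9 18 5 13 8)(3 6 16 4 14) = [0, 10, 9, 6, 14, 13, 16, 7, 1, 18, 12, 17, 11, 8, 3, 15, 4, 2, 5]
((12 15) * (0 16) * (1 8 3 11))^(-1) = (0 16)(1 11 3 8)(12 15)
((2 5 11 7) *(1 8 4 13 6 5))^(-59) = ((1 8 4 13 6 5 11 7 2))^(-59) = (1 6 2 13 7 4 11 8 5)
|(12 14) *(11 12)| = 3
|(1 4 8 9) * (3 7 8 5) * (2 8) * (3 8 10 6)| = |(1 4 5 8 9)(2 10 6 3 7)| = 5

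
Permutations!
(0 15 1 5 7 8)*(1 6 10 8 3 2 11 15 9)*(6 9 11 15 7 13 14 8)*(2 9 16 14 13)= [11, 5, 15, 9, 4, 2, 10, 3, 0, 1, 6, 7, 12, 13, 8, 16, 14]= (0 11 7 3 9 1 5 2 15 16 14 8)(6 10)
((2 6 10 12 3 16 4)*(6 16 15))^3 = ((2 16 4)(3 15 6 10 12))^3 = (16)(3 10 15 12 6)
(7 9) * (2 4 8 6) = (2 4 8 6)(7 9) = [0, 1, 4, 3, 8, 5, 2, 9, 6, 7]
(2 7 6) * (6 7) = (7)(2 6) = [0, 1, 6, 3, 4, 5, 2, 7]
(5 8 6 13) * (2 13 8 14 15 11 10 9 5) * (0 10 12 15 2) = [10, 1, 13, 3, 4, 14, 8, 7, 6, 5, 9, 12, 15, 0, 2, 11] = (0 10 9 5 14 2 13)(6 8)(11 12 15)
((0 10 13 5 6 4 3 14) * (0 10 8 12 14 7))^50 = ((0 8 12 14 10 13 5 6 4 3 7))^50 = (0 5 8 6 12 4 14 3 10 7 13)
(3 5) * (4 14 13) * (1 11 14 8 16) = [0, 11, 2, 5, 8, 3, 6, 7, 16, 9, 10, 14, 12, 4, 13, 15, 1] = (1 11 14 13 4 8 16)(3 5)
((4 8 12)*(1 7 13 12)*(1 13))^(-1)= ((1 7)(4 8 13 12))^(-1)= (1 7)(4 12 13 8)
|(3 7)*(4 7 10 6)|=|(3 10 6 4 7)|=5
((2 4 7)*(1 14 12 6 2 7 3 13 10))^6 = ((1 14 12 6 2 4 3 13 10))^6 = (1 3 6)(2 14 13)(4 12 10)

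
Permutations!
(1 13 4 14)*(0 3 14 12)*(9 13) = (0 3 14 1 9 13 4 12) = [3, 9, 2, 14, 12, 5, 6, 7, 8, 13, 10, 11, 0, 4, 1]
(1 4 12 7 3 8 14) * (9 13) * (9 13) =(1 4 12 7 3 8 14) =[0, 4, 2, 8, 12, 5, 6, 3, 14, 9, 10, 11, 7, 13, 1]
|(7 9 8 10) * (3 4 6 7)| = 7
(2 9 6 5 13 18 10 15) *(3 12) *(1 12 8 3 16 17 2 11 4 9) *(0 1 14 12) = (0 1)(2 14 12 16 17)(3 8)(4 9 6 5 13 18 10 15 11) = [1, 0, 14, 8, 9, 13, 5, 7, 3, 6, 15, 4, 16, 18, 12, 11, 17, 2, 10]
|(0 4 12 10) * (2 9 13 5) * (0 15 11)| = |(0 4 12 10 15 11)(2 9 13 5)| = 12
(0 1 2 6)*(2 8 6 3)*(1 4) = (0 4 1 8 6)(2 3) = [4, 8, 3, 2, 1, 5, 0, 7, 6]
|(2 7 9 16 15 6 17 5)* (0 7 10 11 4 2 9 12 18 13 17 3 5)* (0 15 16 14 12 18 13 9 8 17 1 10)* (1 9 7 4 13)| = 42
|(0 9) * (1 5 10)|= |(0 9)(1 5 10)|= 6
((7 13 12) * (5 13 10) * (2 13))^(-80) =(2 10 12)(5 7 13)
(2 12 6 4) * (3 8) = (2 12 6 4)(3 8) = [0, 1, 12, 8, 2, 5, 4, 7, 3, 9, 10, 11, 6]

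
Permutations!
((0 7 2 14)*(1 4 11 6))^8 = (14)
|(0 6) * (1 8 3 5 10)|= 10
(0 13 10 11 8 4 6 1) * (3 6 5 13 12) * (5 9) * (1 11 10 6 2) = (0 12 3 2 1)(4 9 5 13 6 11 8) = [12, 0, 1, 2, 9, 13, 11, 7, 4, 5, 10, 8, 3, 6]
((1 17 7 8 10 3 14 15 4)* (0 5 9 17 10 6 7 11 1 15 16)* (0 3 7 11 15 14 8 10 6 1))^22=((0 5 9 17 15 4 14 16 3 8 1 6 11)(7 10))^22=(0 8 4 5 1 14 9 6 16 17 11 3 15)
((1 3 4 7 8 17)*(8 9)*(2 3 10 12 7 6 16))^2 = (1 12 9 17 10 7 8)(2 4 16 3 6)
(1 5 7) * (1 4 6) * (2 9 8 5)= [0, 2, 9, 3, 6, 7, 1, 4, 5, 8]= (1 2 9 8 5 7 4 6)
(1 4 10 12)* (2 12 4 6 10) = (1 6 10 4 2 12) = [0, 6, 12, 3, 2, 5, 10, 7, 8, 9, 4, 11, 1]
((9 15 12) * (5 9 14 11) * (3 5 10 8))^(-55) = (3 8 10 11 14 12 15 9 5) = ((3 5 9 15 12 14 11 10 8))^(-55)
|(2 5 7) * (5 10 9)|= 5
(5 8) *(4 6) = [0, 1, 2, 3, 6, 8, 4, 7, 5] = (4 6)(5 8)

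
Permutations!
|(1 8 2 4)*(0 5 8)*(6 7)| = 6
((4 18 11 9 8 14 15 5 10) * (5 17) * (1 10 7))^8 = (1 15 11)(4 5 8)(7 14 18)(9 10 17)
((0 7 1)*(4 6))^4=((0 7 1)(4 6))^4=(0 7 1)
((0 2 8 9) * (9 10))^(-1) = ((0 2 8 10 9))^(-1) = (0 9 10 8 2)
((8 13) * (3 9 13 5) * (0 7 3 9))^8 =(13)(0 3 7)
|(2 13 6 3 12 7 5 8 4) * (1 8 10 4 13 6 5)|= |(1 8 13 5 10 4 2 6 3 12 7)|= 11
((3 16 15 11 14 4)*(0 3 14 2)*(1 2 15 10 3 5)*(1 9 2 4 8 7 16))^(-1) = (0 2 9 5)(1 3 10 16 7 8 14 4)(11 15)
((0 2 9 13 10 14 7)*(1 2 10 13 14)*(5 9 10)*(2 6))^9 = ((0 5 9 14 7)(1 6 2 10))^9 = (0 7 14 9 5)(1 6 2 10)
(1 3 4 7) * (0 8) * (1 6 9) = [8, 3, 2, 4, 7, 5, 9, 6, 0, 1] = (0 8)(1 3 4 7 6 9)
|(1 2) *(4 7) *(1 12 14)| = 4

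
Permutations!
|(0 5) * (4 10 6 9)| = 4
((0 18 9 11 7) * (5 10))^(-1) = (0 7 11 9 18)(5 10)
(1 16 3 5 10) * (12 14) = [0, 16, 2, 5, 4, 10, 6, 7, 8, 9, 1, 11, 14, 13, 12, 15, 3] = (1 16 3 5 10)(12 14)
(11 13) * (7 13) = (7 13 11) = [0, 1, 2, 3, 4, 5, 6, 13, 8, 9, 10, 7, 12, 11]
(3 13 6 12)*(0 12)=(0 12 3 13 6)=[12, 1, 2, 13, 4, 5, 0, 7, 8, 9, 10, 11, 3, 6]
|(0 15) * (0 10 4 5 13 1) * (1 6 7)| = |(0 15 10 4 5 13 6 7 1)| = 9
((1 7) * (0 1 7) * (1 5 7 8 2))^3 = (0 8)(1 7)(2 5)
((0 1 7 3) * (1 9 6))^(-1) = (0 3 7 1 6 9)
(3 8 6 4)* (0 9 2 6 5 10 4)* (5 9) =(0 5 10 4 3 8 9 2 6) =[5, 1, 6, 8, 3, 10, 0, 7, 9, 2, 4]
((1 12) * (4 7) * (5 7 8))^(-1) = ((1 12)(4 8 5 7))^(-1) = (1 12)(4 7 5 8)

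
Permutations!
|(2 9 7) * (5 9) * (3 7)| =|(2 5 9 3 7)| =5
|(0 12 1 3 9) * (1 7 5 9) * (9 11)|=|(0 12 7 5 11 9)(1 3)|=6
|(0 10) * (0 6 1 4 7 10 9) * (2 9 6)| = 8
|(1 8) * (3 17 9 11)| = 4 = |(1 8)(3 17 9 11)|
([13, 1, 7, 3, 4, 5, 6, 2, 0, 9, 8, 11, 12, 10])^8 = (13)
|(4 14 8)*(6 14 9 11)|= |(4 9 11 6 14 8)|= 6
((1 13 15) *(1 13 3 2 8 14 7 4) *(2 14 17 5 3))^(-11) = ((1 2 8 17 5 3 14 7 4)(13 15))^(-11) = (1 7 3 17 2 4 14 5 8)(13 15)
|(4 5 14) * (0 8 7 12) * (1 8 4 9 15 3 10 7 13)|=|(0 4 5 14 9 15 3 10 7 12)(1 8 13)|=30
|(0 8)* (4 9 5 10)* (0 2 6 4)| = 8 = |(0 8 2 6 4 9 5 10)|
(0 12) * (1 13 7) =(0 12)(1 13 7) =[12, 13, 2, 3, 4, 5, 6, 1, 8, 9, 10, 11, 0, 7]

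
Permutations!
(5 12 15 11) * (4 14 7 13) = (4 14 7 13)(5 12 15 11) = [0, 1, 2, 3, 14, 12, 6, 13, 8, 9, 10, 5, 15, 4, 7, 11]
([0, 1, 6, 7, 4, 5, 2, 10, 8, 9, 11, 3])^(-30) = (3 10)(7 11)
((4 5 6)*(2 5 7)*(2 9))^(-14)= (2 7 6)(4 5 9)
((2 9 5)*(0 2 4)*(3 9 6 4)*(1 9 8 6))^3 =(0 9 8)(1 3 4)(2 5 6)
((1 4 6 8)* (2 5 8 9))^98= ((1 4 6 9 2 5 8))^98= (9)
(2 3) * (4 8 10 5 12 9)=(2 3)(4 8 10 5 12 9)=[0, 1, 3, 2, 8, 12, 6, 7, 10, 4, 5, 11, 9]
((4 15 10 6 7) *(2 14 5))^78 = (4 6 15 7 10)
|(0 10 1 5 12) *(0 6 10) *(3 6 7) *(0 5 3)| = 4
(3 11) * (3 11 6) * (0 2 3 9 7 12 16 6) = (0 2 3)(6 9 7 12 16) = [2, 1, 3, 0, 4, 5, 9, 12, 8, 7, 10, 11, 16, 13, 14, 15, 6]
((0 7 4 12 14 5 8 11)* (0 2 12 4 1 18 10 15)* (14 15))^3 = (0 18 5 2)(1 14 11 15)(7 10 8 12)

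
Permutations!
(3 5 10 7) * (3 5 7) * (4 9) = (3 7 5 10)(4 9) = [0, 1, 2, 7, 9, 10, 6, 5, 8, 4, 3]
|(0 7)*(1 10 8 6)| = 4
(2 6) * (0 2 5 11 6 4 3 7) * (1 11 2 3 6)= (0 3 7)(1 11)(2 4 6 5)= [3, 11, 4, 7, 6, 2, 5, 0, 8, 9, 10, 1]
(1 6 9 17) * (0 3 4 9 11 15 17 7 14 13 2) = (0 3 4 9 7 14 13 2)(1 6 11 15 17) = [3, 6, 0, 4, 9, 5, 11, 14, 8, 7, 10, 15, 12, 2, 13, 17, 16, 1]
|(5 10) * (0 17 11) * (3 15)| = 6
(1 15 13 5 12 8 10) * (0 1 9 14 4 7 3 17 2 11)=[1, 15, 11, 17, 7, 12, 6, 3, 10, 14, 9, 0, 8, 5, 4, 13, 16, 2]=(0 1 15 13 5 12 8 10 9 14 4 7 3 17 2 11)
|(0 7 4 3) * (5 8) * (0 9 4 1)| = 6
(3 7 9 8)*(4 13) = (3 7 9 8)(4 13) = [0, 1, 2, 7, 13, 5, 6, 9, 3, 8, 10, 11, 12, 4]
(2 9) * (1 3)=(1 3)(2 9)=[0, 3, 9, 1, 4, 5, 6, 7, 8, 2]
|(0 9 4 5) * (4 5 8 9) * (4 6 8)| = |(0 6 8 9 5)| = 5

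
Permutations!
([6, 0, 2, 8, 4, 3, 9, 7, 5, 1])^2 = [9, 6, 2, 5, 4, 8, 1, 7, 3, 0]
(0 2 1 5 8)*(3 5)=(0 2 1 3 5 8)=[2, 3, 1, 5, 4, 8, 6, 7, 0]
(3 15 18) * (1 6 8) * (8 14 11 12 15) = (1 6 14 11 12 15 18 3 8) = [0, 6, 2, 8, 4, 5, 14, 7, 1, 9, 10, 12, 15, 13, 11, 18, 16, 17, 3]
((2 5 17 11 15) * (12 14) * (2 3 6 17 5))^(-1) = ((3 6 17 11 15)(12 14))^(-1) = (3 15 11 17 6)(12 14)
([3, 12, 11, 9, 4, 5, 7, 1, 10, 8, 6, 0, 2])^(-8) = (0 8 7 2 3 10 1 11 9 6 12)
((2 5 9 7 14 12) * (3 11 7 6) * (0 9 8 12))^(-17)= ((0 9 6 3 11 7 14)(2 5 8 12))^(-17)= (0 11 9 7 6 14 3)(2 12 8 5)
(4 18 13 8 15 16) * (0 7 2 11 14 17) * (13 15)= (0 7 2 11 14 17)(4 18 15 16)(8 13)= [7, 1, 11, 3, 18, 5, 6, 2, 13, 9, 10, 14, 12, 8, 17, 16, 4, 0, 15]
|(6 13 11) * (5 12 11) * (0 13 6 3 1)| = |(0 13 5 12 11 3 1)| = 7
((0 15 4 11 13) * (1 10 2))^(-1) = (0 13 11 4 15)(1 2 10)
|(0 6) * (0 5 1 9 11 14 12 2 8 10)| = 11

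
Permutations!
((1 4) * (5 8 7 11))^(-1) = (1 4)(5 11 7 8)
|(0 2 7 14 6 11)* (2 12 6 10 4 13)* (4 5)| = 28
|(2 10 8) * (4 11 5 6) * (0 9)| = 12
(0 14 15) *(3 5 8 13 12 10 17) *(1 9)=[14, 9, 2, 5, 4, 8, 6, 7, 13, 1, 17, 11, 10, 12, 15, 0, 16, 3]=(0 14 15)(1 9)(3 5 8 13 12 10 17)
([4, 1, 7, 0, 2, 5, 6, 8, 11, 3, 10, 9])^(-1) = (0 3 9 11 8 7 2 4)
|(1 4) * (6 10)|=|(1 4)(6 10)|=2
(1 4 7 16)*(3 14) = (1 4 7 16)(3 14) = [0, 4, 2, 14, 7, 5, 6, 16, 8, 9, 10, 11, 12, 13, 3, 15, 1]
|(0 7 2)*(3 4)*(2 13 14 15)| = |(0 7 13 14 15 2)(3 4)| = 6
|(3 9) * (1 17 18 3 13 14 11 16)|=|(1 17 18 3 9 13 14 11 16)|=9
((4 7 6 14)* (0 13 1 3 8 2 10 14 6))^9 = (0 7 4 14 10 2 8 3 1 13)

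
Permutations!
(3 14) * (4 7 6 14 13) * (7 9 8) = (3 13 4 9 8 7 6 14) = [0, 1, 2, 13, 9, 5, 14, 6, 7, 8, 10, 11, 12, 4, 3]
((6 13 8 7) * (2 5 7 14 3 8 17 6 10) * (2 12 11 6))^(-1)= ((2 5 7 10 12 11 6 13 17)(3 8 14))^(-1)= (2 17 13 6 11 12 10 7 5)(3 14 8)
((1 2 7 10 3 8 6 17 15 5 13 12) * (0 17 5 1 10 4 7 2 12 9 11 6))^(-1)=(0 8 3 10 12 1 15 17)(4 7)(5 6 11 9 13)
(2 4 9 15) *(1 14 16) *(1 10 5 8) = (1 14 16 10 5 8)(2 4 9 15) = [0, 14, 4, 3, 9, 8, 6, 7, 1, 15, 5, 11, 12, 13, 16, 2, 10]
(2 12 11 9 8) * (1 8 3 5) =(1 8 2 12 11 9 3 5) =[0, 8, 12, 5, 4, 1, 6, 7, 2, 3, 10, 9, 11]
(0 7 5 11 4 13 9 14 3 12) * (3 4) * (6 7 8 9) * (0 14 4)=[8, 1, 2, 12, 13, 11, 7, 5, 9, 4, 10, 3, 14, 6, 0]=(0 8 9 4 13 6 7 5 11 3 12 14)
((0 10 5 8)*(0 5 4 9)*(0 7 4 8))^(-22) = (0 8)(4 7 9)(5 10)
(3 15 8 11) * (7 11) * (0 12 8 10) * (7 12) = (0 7 11 3 15 10)(8 12) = [7, 1, 2, 15, 4, 5, 6, 11, 12, 9, 0, 3, 8, 13, 14, 10]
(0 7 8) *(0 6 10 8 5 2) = (0 7 5 2)(6 10 8) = [7, 1, 0, 3, 4, 2, 10, 5, 6, 9, 8]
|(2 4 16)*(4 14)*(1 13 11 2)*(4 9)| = 8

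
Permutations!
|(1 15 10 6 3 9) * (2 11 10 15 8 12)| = |(15)(1 8 12 2 11 10 6 3 9)| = 9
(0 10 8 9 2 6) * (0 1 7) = (0 10 8 9 2 6 1 7) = [10, 7, 6, 3, 4, 5, 1, 0, 9, 2, 8]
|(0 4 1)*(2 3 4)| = |(0 2 3 4 1)| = 5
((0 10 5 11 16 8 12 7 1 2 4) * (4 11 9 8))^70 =((0 10 5 9 8 12 7 1 2 11 16 4))^70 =(0 16 2 7 8 5)(1 12 9 10 4 11)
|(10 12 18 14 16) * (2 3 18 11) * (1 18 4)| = |(1 18 14 16 10 12 11 2 3 4)| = 10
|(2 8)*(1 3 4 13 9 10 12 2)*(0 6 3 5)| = |(0 6 3 4 13 9 10 12 2 8 1 5)| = 12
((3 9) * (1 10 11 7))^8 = (11)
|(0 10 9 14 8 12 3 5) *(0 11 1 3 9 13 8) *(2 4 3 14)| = |(0 10 13 8 12 9 2 4 3 5 11 1 14)| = 13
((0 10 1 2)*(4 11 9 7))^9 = ((0 10 1 2)(4 11 9 7))^9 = (0 10 1 2)(4 11 9 7)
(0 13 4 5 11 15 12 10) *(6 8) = [13, 1, 2, 3, 5, 11, 8, 7, 6, 9, 0, 15, 10, 4, 14, 12] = (0 13 4 5 11 15 12 10)(6 8)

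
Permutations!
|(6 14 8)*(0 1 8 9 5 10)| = 8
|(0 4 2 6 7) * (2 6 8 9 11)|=4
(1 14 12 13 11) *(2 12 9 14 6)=(1 6 2 12 13 11)(9 14)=[0, 6, 12, 3, 4, 5, 2, 7, 8, 14, 10, 1, 13, 11, 9]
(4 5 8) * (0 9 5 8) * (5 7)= (0 9 7 5)(4 8)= [9, 1, 2, 3, 8, 0, 6, 5, 4, 7]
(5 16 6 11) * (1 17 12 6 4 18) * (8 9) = (1 17 12 6 11 5 16 4 18)(8 9) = [0, 17, 2, 3, 18, 16, 11, 7, 9, 8, 10, 5, 6, 13, 14, 15, 4, 12, 1]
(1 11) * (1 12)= [0, 11, 2, 3, 4, 5, 6, 7, 8, 9, 10, 12, 1]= (1 11 12)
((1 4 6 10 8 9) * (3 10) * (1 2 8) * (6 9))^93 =((1 4 9 2 8 6 3 10))^93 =(1 6 9 10 8 4 3 2)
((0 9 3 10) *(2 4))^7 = (0 10 3 9)(2 4)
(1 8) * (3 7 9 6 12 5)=(1 8)(3 7 9 6 12 5)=[0, 8, 2, 7, 4, 3, 12, 9, 1, 6, 10, 11, 5]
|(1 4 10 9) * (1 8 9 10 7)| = 6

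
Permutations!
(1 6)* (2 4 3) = [0, 6, 4, 2, 3, 5, 1] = (1 6)(2 4 3)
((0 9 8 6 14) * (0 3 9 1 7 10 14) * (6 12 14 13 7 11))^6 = ((0 1 11 6)(3 9 8 12 14)(7 10 13))^6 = (0 11)(1 6)(3 9 8 12 14)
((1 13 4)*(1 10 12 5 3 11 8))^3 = (1 10 3)(4 5 8)(11 13 12)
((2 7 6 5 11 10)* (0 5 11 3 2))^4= (0 7)(2 10)(3 11)(5 6)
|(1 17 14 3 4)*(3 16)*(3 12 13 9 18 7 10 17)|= 9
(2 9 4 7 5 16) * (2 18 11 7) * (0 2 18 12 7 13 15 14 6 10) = (0 2 9 4 18 11 13 15 14 6 10)(5 16 12 7) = [2, 1, 9, 3, 18, 16, 10, 5, 8, 4, 0, 13, 7, 15, 6, 14, 12, 17, 11]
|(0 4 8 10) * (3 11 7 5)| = |(0 4 8 10)(3 11 7 5)| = 4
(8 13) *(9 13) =[0, 1, 2, 3, 4, 5, 6, 7, 9, 13, 10, 11, 12, 8] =(8 9 13)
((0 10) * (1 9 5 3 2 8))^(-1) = ((0 10)(1 9 5 3 2 8))^(-1) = (0 10)(1 8 2 3 5 9)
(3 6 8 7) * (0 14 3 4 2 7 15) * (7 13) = (0 14 3 6 8 15)(2 13 7 4) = [14, 1, 13, 6, 2, 5, 8, 4, 15, 9, 10, 11, 12, 7, 3, 0]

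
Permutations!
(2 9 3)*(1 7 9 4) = (1 7 9 3 2 4) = [0, 7, 4, 2, 1, 5, 6, 9, 8, 3]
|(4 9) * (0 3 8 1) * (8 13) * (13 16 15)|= |(0 3 16 15 13 8 1)(4 9)|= 14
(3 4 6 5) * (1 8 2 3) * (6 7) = (1 8 2 3 4 7 6 5) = [0, 8, 3, 4, 7, 1, 5, 6, 2]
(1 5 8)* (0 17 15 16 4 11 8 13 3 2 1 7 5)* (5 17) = (0 5 13 3 2 1)(4 11 8 7 17 15 16) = [5, 0, 1, 2, 11, 13, 6, 17, 7, 9, 10, 8, 12, 3, 14, 16, 4, 15]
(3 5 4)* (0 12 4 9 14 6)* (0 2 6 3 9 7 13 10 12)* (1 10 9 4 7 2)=(1 10 12 7 13 9 14 3 5 2 6)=[0, 10, 6, 5, 4, 2, 1, 13, 8, 14, 12, 11, 7, 9, 3]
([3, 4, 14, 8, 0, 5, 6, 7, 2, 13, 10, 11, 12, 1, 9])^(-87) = [2, 3, 13, 14, 8, 5, 6, 7, 9, 4, 10, 11, 12, 0, 1]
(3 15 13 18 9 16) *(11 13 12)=(3 15 12 11 13 18 9 16)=[0, 1, 2, 15, 4, 5, 6, 7, 8, 16, 10, 13, 11, 18, 14, 12, 3, 17, 9]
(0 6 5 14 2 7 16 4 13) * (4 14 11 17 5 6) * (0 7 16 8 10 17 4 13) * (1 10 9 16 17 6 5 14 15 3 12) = (0 13 7 8 9 16 15 3 12 1 10 6 5 11 4)(2 17 14) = [13, 10, 17, 12, 0, 11, 5, 8, 9, 16, 6, 4, 1, 7, 2, 3, 15, 14]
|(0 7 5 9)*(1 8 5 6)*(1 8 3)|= 6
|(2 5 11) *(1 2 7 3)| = |(1 2 5 11 7 3)| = 6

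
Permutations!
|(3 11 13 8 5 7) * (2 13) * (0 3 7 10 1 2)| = |(0 3 11)(1 2 13 8 5 10)| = 6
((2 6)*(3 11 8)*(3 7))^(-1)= ((2 6)(3 11 8 7))^(-1)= (2 6)(3 7 8 11)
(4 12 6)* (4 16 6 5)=(4 12 5)(6 16)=[0, 1, 2, 3, 12, 4, 16, 7, 8, 9, 10, 11, 5, 13, 14, 15, 6]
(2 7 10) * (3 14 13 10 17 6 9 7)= (2 3 14 13 10)(6 9 7 17)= [0, 1, 3, 14, 4, 5, 9, 17, 8, 7, 2, 11, 12, 10, 13, 15, 16, 6]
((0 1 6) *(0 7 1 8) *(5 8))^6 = ((0 5 8)(1 6 7))^6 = (8)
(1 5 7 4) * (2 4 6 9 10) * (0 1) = (0 1 5 7 6 9 10 2 4) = [1, 5, 4, 3, 0, 7, 9, 6, 8, 10, 2]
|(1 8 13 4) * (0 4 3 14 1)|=|(0 4)(1 8 13 3 14)|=10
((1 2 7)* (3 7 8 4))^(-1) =((1 2 8 4 3 7))^(-1) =(1 7 3 4 8 2)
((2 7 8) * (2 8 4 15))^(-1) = ((2 7 4 15))^(-1) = (2 15 4 7)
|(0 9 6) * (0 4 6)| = 2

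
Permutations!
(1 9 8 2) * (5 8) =(1 9 5 8 2) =[0, 9, 1, 3, 4, 8, 6, 7, 2, 5]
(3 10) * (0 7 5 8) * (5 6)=[7, 1, 2, 10, 4, 8, 5, 6, 0, 9, 3]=(0 7 6 5 8)(3 10)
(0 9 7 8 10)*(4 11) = (0 9 7 8 10)(4 11) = [9, 1, 2, 3, 11, 5, 6, 8, 10, 7, 0, 4]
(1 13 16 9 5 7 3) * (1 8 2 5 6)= (1 13 16 9 6)(2 5 7 3 8)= [0, 13, 5, 8, 4, 7, 1, 3, 2, 6, 10, 11, 12, 16, 14, 15, 9]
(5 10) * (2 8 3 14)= [0, 1, 8, 14, 4, 10, 6, 7, 3, 9, 5, 11, 12, 13, 2]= (2 8 3 14)(5 10)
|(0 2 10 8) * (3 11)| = |(0 2 10 8)(3 11)| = 4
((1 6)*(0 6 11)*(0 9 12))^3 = (0 11)(1 12)(6 9)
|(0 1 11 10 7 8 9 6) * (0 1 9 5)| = 9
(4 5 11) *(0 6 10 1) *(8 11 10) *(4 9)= (0 6 8 11 9 4 5 10 1)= [6, 0, 2, 3, 5, 10, 8, 7, 11, 4, 1, 9]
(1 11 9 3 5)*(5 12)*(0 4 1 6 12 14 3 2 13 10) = (0 4 1 11 9 2 13 10)(3 14)(5 6 12) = [4, 11, 13, 14, 1, 6, 12, 7, 8, 2, 0, 9, 5, 10, 3]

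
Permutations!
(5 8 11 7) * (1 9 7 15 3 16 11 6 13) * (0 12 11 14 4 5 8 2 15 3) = (0 12 11 3 16 14 4 5 2 15)(1 9 7 8 6 13) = [12, 9, 15, 16, 5, 2, 13, 8, 6, 7, 10, 3, 11, 1, 4, 0, 14]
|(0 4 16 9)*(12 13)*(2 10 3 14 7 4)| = 18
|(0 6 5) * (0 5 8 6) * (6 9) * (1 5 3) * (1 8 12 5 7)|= 6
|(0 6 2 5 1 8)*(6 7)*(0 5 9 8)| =8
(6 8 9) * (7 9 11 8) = [0, 1, 2, 3, 4, 5, 7, 9, 11, 6, 10, 8] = (6 7 9)(8 11)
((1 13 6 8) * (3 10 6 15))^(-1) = (1 8 6 10 3 15 13)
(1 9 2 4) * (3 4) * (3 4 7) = [0, 9, 4, 7, 1, 5, 6, 3, 8, 2] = (1 9 2 4)(3 7)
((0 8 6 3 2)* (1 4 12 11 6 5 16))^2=((0 8 5 16 1 4 12 11 6 3 2))^2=(0 5 1 12 6 2 8 16 4 11 3)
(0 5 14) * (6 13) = (0 5 14)(6 13) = [5, 1, 2, 3, 4, 14, 13, 7, 8, 9, 10, 11, 12, 6, 0]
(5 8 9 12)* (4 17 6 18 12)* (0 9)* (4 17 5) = (0 9 17 6 18 12 4 5 8) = [9, 1, 2, 3, 5, 8, 18, 7, 0, 17, 10, 11, 4, 13, 14, 15, 16, 6, 12]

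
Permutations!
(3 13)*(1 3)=[0, 3, 2, 13, 4, 5, 6, 7, 8, 9, 10, 11, 12, 1]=(1 3 13)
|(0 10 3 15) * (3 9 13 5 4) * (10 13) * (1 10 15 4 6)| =|(0 13 5 6 1 10 9 15)(3 4)| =8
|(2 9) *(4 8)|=2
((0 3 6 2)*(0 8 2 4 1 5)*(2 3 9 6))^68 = ((0 9 6 4 1 5)(2 8 3))^68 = (0 6 1)(2 3 8)(4 5 9)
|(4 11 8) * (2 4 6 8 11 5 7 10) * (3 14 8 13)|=|(2 4 5 7 10)(3 14 8 6 13)|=5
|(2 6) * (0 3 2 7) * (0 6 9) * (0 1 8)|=|(0 3 2 9 1 8)(6 7)|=6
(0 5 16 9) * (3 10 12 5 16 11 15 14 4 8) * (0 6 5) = (0 16 9 6 5 11 15 14 4 8 3 10 12) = [16, 1, 2, 10, 8, 11, 5, 7, 3, 6, 12, 15, 0, 13, 4, 14, 9]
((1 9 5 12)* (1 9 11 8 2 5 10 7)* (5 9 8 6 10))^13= ((1 11 6 10 7)(2 9 5 12 8))^13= (1 10 11 7 6)(2 12 9 8 5)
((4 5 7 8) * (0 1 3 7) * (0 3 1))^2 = ((3 7 8 4 5))^2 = (3 8 5 7 4)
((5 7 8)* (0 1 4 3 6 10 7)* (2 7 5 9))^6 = (0 5 10 6 3 4 1)(2 8)(7 9)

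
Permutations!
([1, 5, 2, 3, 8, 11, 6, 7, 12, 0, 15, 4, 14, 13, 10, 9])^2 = (0 5 4 12 10 9 1 11 8 14 15)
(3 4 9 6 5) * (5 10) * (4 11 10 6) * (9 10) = [0, 1, 2, 11, 10, 3, 6, 7, 8, 4, 5, 9] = (3 11 9 4 10 5)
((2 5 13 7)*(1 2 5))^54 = (13)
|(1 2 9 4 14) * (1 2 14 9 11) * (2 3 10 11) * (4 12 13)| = |(1 14 3 10 11)(4 9 12 13)| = 20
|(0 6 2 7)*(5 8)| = 4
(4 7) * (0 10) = (0 10)(4 7) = [10, 1, 2, 3, 7, 5, 6, 4, 8, 9, 0]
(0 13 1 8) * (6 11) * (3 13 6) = [6, 8, 2, 13, 4, 5, 11, 7, 0, 9, 10, 3, 12, 1] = (0 6 11 3 13 1 8)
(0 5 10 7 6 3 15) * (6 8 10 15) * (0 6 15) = (0 5)(3 15 6)(7 8 10) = [5, 1, 2, 15, 4, 0, 3, 8, 10, 9, 7, 11, 12, 13, 14, 6]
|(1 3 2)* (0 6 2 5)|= 6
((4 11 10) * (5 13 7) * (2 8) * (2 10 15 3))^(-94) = (2 11 8 15 10 3 4)(5 7 13)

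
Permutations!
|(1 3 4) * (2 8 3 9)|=6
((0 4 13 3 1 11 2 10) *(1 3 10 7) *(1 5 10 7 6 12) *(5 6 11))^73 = (0 4 13 7 6 12 1 5 10)(2 11)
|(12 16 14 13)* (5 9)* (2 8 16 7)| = 14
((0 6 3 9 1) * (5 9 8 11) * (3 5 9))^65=(0 6 5 3 8 11 9 1)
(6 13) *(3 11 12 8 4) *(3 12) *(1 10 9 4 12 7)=(1 10 9 4 7)(3 11)(6 13)(8 12)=[0, 10, 2, 11, 7, 5, 13, 1, 12, 4, 9, 3, 8, 6]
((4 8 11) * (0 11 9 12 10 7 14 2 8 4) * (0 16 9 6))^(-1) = ((0 11 16 9 12 10 7 14 2 8 6))^(-1) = (0 6 8 2 14 7 10 12 9 16 11)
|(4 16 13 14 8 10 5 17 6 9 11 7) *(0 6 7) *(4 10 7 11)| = |(0 6 9 4 16 13 14 8 7 10 5 17 11)| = 13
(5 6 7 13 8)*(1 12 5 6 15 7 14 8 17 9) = (1 12 5 15 7 13 17 9)(6 14 8) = [0, 12, 2, 3, 4, 15, 14, 13, 6, 1, 10, 11, 5, 17, 8, 7, 16, 9]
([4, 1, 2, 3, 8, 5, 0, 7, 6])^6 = [8, 1, 2, 3, 6, 5, 4, 7, 0]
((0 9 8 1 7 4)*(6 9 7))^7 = ((0 7 4)(1 6 9 8))^7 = (0 7 4)(1 8 9 6)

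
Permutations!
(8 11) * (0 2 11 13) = (0 2 11 8 13) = [2, 1, 11, 3, 4, 5, 6, 7, 13, 9, 10, 8, 12, 0]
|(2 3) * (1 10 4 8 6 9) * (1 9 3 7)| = |(1 10 4 8 6 3 2 7)| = 8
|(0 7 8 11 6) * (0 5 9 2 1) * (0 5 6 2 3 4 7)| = |(1 5 9 3 4 7 8 11 2)| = 9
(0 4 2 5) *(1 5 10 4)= [1, 5, 10, 3, 2, 0, 6, 7, 8, 9, 4]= (0 1 5)(2 10 4)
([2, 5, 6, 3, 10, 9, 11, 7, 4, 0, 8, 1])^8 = (0 2 6 11 1 5 9)(4 8 10)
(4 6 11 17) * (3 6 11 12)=(3 6 12)(4 11 17)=[0, 1, 2, 6, 11, 5, 12, 7, 8, 9, 10, 17, 3, 13, 14, 15, 16, 4]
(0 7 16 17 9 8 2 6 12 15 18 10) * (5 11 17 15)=[7, 1, 6, 3, 4, 11, 12, 16, 2, 8, 0, 17, 5, 13, 14, 18, 15, 9, 10]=(0 7 16 15 18 10)(2 6 12 5 11 17 9 8)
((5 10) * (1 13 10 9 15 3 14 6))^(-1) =((1 13 10 5 9 15 3 14 6))^(-1) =(1 6 14 3 15 9 5 10 13)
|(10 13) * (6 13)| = 3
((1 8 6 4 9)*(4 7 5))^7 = ((1 8 6 7 5 4 9))^7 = (9)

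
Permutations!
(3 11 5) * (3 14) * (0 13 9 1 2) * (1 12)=[13, 2, 0, 11, 4, 14, 6, 7, 8, 12, 10, 5, 1, 9, 3]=(0 13 9 12 1 2)(3 11 5 14)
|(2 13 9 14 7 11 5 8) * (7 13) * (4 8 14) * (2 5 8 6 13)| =|(2 7 11 8 5 14)(4 6 13 9)| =12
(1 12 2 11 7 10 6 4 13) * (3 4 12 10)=[0, 10, 11, 4, 13, 5, 12, 3, 8, 9, 6, 7, 2, 1]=(1 10 6 12 2 11 7 3 4 13)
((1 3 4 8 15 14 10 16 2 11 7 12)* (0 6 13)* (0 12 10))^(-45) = ((0 6 13 12 1 3 4 8 15 14)(2 11 7 10 16))^(-45) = (16)(0 3)(1 14)(4 6)(8 13)(12 15)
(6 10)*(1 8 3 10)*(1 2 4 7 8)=[0, 1, 4, 10, 7, 5, 2, 8, 3, 9, 6]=(2 4 7 8 3 10 6)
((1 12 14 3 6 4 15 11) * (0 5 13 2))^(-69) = ((0 5 13 2)(1 12 14 3 6 4 15 11))^(-69) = (0 2 13 5)(1 3 15 12 6 11 14 4)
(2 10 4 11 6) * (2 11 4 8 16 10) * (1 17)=(1 17)(6 11)(8 16 10)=[0, 17, 2, 3, 4, 5, 11, 7, 16, 9, 8, 6, 12, 13, 14, 15, 10, 1]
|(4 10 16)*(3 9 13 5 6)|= 15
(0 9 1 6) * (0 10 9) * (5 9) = (1 6 10 5 9) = [0, 6, 2, 3, 4, 9, 10, 7, 8, 1, 5]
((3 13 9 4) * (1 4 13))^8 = ((1 4 3)(9 13))^8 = (13)(1 3 4)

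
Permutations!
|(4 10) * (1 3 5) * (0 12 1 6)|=|(0 12 1 3 5 6)(4 10)|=6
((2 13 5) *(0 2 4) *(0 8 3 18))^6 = ((0 2 13 5 4 8 3 18))^6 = (0 3 4 13)(2 18 8 5)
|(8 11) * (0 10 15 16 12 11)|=7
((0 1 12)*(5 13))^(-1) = ((0 1 12)(5 13))^(-1) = (0 12 1)(5 13)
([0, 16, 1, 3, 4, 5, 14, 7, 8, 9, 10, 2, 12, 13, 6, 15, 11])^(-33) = (1 2 11 16)(6 14)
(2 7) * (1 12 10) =(1 12 10)(2 7) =[0, 12, 7, 3, 4, 5, 6, 2, 8, 9, 1, 11, 10]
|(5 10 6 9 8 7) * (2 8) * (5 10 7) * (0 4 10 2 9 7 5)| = 7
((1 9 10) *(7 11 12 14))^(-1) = (1 10 9)(7 14 12 11)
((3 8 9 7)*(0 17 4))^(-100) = (0 4 17)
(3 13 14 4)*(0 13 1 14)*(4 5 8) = (0 13)(1 14 5 8 4 3) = [13, 14, 2, 1, 3, 8, 6, 7, 4, 9, 10, 11, 12, 0, 5]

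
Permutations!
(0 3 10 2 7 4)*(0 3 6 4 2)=(0 6 4 3 10)(2 7)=[6, 1, 7, 10, 3, 5, 4, 2, 8, 9, 0]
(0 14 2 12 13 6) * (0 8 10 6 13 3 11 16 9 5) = (0 14 2 12 3 11 16 9 5)(6 8 10) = [14, 1, 12, 11, 4, 0, 8, 7, 10, 5, 6, 16, 3, 13, 2, 15, 9]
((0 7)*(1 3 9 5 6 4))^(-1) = (0 7)(1 4 6 5 9 3)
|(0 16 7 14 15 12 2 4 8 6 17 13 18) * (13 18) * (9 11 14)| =14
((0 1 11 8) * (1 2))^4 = ((0 2 1 11 8))^4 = (0 8 11 1 2)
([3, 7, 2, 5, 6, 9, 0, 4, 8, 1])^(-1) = (0 6 4 7 1 9 5 3)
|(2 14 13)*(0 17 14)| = 5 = |(0 17 14 13 2)|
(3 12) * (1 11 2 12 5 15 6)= (1 11 2 12 3 5 15 6)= [0, 11, 12, 5, 4, 15, 1, 7, 8, 9, 10, 2, 3, 13, 14, 6]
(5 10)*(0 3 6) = (0 3 6)(5 10) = [3, 1, 2, 6, 4, 10, 0, 7, 8, 9, 5]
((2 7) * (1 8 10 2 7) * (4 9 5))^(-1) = ((1 8 10 2)(4 9 5))^(-1) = (1 2 10 8)(4 5 9)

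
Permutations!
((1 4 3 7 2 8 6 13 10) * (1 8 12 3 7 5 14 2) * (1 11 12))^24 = (1 5 11)(2 3 7)(4 14 12)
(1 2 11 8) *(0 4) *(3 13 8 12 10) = (0 4)(1 2 11 12 10 3 13 8) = [4, 2, 11, 13, 0, 5, 6, 7, 1, 9, 3, 12, 10, 8]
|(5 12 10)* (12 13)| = 4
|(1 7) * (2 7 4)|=4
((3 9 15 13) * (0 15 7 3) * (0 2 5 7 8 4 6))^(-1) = (0 6 4 8 9 3 7 5 2 13 15)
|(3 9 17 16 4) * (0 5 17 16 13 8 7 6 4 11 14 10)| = 14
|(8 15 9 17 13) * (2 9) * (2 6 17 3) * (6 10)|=6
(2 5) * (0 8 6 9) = (0 8 6 9)(2 5) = [8, 1, 5, 3, 4, 2, 9, 7, 6, 0]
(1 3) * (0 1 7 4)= (0 1 3 7 4)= [1, 3, 2, 7, 0, 5, 6, 4]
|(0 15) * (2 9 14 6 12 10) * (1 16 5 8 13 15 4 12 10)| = 45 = |(0 4 12 1 16 5 8 13 15)(2 9 14 6 10)|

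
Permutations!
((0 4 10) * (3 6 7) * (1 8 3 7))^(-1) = (0 10 4)(1 6 3 8)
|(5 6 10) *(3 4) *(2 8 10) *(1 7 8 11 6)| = 30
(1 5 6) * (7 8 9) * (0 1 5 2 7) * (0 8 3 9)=(0 1 2 7 3 9 8)(5 6)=[1, 2, 7, 9, 4, 6, 5, 3, 0, 8]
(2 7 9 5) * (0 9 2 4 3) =(0 9 5 4 3)(2 7) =[9, 1, 7, 0, 3, 4, 6, 2, 8, 5]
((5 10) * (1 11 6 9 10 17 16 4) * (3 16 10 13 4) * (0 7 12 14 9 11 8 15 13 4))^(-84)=(17)(0 1 12 15 9)(4 7 8 14 13)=((0 7 12 14 9 4 1 8 15 13)(3 16)(5 17 10)(6 11))^(-84)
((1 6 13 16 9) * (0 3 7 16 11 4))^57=(0 13 9 3 11 1 7 4 6 16)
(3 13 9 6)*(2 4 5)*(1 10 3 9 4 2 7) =(1 10 3 13 4 5 7)(6 9) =[0, 10, 2, 13, 5, 7, 9, 1, 8, 6, 3, 11, 12, 4]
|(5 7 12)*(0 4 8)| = |(0 4 8)(5 7 12)| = 3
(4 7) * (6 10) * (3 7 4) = [0, 1, 2, 7, 4, 5, 10, 3, 8, 9, 6] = (3 7)(6 10)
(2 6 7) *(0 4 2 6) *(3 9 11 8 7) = (0 4 2)(3 9 11 8 7 6) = [4, 1, 0, 9, 2, 5, 3, 6, 7, 11, 10, 8]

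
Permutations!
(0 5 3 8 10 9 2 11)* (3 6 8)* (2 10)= [5, 1, 11, 3, 4, 6, 8, 7, 2, 10, 9, 0]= (0 5 6 8 2 11)(9 10)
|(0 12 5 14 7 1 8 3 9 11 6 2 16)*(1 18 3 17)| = |(0 12 5 14 7 18 3 9 11 6 2 16)(1 8 17)| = 12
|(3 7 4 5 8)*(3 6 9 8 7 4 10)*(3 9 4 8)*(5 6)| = |(3 8 5 7 10 9)(4 6)| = 6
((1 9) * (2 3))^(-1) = (1 9)(2 3)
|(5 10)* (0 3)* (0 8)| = 6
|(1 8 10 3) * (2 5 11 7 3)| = |(1 8 10 2 5 11 7 3)| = 8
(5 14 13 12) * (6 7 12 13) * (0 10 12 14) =[10, 1, 2, 3, 4, 0, 7, 14, 8, 9, 12, 11, 5, 13, 6] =(0 10 12 5)(6 7 14)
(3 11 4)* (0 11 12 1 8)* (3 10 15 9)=[11, 8, 2, 12, 10, 5, 6, 7, 0, 3, 15, 4, 1, 13, 14, 9]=(0 11 4 10 15 9 3 12 1 8)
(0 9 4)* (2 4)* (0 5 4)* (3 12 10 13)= [9, 1, 0, 12, 5, 4, 6, 7, 8, 2, 13, 11, 10, 3]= (0 9 2)(3 12 10 13)(4 5)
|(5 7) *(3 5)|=3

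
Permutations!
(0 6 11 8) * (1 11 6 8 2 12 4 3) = (0 8)(1 11 2 12 4 3) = [8, 11, 12, 1, 3, 5, 6, 7, 0, 9, 10, 2, 4]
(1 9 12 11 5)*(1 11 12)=(12)(1 9)(5 11)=[0, 9, 2, 3, 4, 11, 6, 7, 8, 1, 10, 5, 12]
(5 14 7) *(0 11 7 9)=(0 11 7 5 14 9)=[11, 1, 2, 3, 4, 14, 6, 5, 8, 0, 10, 7, 12, 13, 9]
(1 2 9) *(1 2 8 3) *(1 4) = (1 8 3 4)(2 9) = [0, 8, 9, 4, 1, 5, 6, 7, 3, 2]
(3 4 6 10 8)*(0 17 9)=[17, 1, 2, 4, 6, 5, 10, 7, 3, 0, 8, 11, 12, 13, 14, 15, 16, 9]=(0 17 9)(3 4 6 10 8)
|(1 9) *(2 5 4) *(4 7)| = 4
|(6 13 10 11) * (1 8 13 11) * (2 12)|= 4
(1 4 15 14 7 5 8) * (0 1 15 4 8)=(0 1 8 15 14 7 5)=[1, 8, 2, 3, 4, 0, 6, 5, 15, 9, 10, 11, 12, 13, 7, 14]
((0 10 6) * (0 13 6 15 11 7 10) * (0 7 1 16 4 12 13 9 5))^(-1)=(0 5 9 6 13 12 4 16 1 11 15 10 7)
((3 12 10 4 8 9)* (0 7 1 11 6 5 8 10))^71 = ((0 7 1 11 6 5 8 9 3 12)(4 10))^71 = (0 7 1 11 6 5 8 9 3 12)(4 10)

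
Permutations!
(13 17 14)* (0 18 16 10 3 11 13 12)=(0 18 16 10 3 11 13 17 14 12)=[18, 1, 2, 11, 4, 5, 6, 7, 8, 9, 3, 13, 0, 17, 12, 15, 10, 14, 16]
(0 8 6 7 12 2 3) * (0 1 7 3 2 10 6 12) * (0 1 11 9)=(0 8 12 10 6 3 11 9)(1 7)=[8, 7, 2, 11, 4, 5, 3, 1, 12, 0, 6, 9, 10]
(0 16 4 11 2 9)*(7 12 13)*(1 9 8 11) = (0 16 4 1 9)(2 8 11)(7 12 13) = [16, 9, 8, 3, 1, 5, 6, 12, 11, 0, 10, 2, 13, 7, 14, 15, 4]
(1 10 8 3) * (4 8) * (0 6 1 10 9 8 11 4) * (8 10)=[6, 9, 2, 8, 11, 5, 1, 7, 3, 10, 0, 4]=(0 6 1 9 10)(3 8)(4 11)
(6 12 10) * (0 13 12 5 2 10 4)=(0 13 12 4)(2 10 6 5)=[13, 1, 10, 3, 0, 2, 5, 7, 8, 9, 6, 11, 4, 12]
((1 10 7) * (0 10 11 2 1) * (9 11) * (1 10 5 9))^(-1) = ((0 5 9 11 2 10 7))^(-1) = (0 7 10 2 11 9 5)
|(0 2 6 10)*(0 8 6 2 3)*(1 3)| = 3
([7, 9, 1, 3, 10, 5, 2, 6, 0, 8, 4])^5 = (0 9 2 7 8 1 6)(4 10)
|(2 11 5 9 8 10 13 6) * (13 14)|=|(2 11 5 9 8 10 14 13 6)|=9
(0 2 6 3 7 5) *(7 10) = (0 2 6 3 10 7 5) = [2, 1, 6, 10, 4, 0, 3, 5, 8, 9, 7]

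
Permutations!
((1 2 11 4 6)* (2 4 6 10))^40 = ((1 4 10 2 11 6))^40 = (1 11 10)(2 4 6)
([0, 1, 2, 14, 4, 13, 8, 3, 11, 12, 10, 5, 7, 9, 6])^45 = (3 5)(6 9)(7 11)(8 12)(13 14)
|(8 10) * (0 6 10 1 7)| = |(0 6 10 8 1 7)| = 6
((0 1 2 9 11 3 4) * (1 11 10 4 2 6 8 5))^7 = ((0 11 3 2 9 10 4)(1 6 8 5))^7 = (11)(1 5 8 6)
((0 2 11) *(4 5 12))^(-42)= (12)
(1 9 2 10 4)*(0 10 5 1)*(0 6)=(0 10 4 6)(1 9 2 5)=[10, 9, 5, 3, 6, 1, 0, 7, 8, 2, 4]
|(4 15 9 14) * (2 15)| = 5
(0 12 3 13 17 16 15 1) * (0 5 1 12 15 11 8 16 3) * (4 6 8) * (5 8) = (0 15 12)(1 8 16 11 4 6 5)(3 13 17) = [15, 8, 2, 13, 6, 1, 5, 7, 16, 9, 10, 4, 0, 17, 14, 12, 11, 3]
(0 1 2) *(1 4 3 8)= (0 4 3 8 1 2)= [4, 2, 0, 8, 3, 5, 6, 7, 1]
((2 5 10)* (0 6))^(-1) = (0 6)(2 10 5)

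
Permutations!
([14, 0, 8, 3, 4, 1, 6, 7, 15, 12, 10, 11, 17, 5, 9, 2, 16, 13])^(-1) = (0 1 5 13 17 12 9 14)(2 15 8)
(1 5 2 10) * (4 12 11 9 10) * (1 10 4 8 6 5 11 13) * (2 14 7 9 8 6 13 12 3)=(1 11 8 13)(2 6 5 14 7 9 4 3)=[0, 11, 6, 2, 3, 14, 5, 9, 13, 4, 10, 8, 12, 1, 7]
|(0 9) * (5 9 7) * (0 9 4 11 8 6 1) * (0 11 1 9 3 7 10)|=|(0 10)(1 11 8 6 9 3 7 5 4)|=18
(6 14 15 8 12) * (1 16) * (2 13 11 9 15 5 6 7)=(1 16)(2 13 11 9 15 8 12 7)(5 6 14)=[0, 16, 13, 3, 4, 6, 14, 2, 12, 15, 10, 9, 7, 11, 5, 8, 1]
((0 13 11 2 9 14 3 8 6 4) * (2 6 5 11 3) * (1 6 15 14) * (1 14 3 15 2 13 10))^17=((0 10 1 6 4)(2 9 14 13 15 3 8 5 11))^17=(0 1 4 10 6)(2 11 5 8 3 15 13 14 9)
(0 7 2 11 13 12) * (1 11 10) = (0 7 2 10 1 11 13 12) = [7, 11, 10, 3, 4, 5, 6, 2, 8, 9, 1, 13, 0, 12]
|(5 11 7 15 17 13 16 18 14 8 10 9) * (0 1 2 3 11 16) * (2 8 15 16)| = 16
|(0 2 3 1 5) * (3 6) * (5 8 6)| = 12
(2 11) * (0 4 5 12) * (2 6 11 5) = (0 4 2 5 12)(6 11) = [4, 1, 5, 3, 2, 12, 11, 7, 8, 9, 10, 6, 0]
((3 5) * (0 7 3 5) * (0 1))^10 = (0 3)(1 7)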